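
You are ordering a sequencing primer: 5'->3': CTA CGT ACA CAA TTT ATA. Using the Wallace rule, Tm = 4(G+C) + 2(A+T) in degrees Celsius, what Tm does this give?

Counting bases: C=4, T=6, G=1, A=7
So N_AT = 13 and N_GC = 5.
Tm = 4·5 + 2·13 = 20 + 26 = 46°C

46°C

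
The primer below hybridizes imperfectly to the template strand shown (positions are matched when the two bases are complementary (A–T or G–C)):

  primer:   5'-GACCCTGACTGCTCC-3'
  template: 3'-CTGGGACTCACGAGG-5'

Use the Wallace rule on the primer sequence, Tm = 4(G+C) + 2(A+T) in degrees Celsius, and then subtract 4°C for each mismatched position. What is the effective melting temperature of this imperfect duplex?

46°C

Primer base counts: A=2, T=3, G=3, C=7 → A+T=5, G+C=10
Perfect-match Tm = 2(5) + 4(10) = 10 + 40 = 50°C
Mismatches (positions where the bases are not complementary): 1 (at position 9)
Effective Tm = 50 − 1×4 = 50 − 4 = 46°C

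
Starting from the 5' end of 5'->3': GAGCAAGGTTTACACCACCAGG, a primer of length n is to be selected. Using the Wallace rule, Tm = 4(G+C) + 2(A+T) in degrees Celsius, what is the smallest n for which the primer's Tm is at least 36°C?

First 12 bases: GAGCAAGGTTTA → Tm = 34°C (< 36°C)
First 13 bases: GAGCAAGGTTTAC → Tm = 38°C (≥ 36°C)
Each additional base adds 2°C (A/T) or 4°C (G/C), so Tm is non-decreasing in n; n = 13 is the first length to reach 36°C.

n = 13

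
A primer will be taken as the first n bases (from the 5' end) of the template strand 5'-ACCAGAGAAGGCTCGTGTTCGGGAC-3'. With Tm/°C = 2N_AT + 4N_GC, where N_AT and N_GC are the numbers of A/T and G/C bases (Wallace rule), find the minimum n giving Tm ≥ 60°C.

n = 20

First 19 bases: ACCAGAGAAGGCTCGTGTT → Tm = 58°C (< 60°C)
First 20 bases: ACCAGAGAAGGCTCGTGTTC → Tm = 62°C (≥ 60°C)
Since every base adds ≥2°C, Tm only increases with n, so the threshold is first crossed at n = 20.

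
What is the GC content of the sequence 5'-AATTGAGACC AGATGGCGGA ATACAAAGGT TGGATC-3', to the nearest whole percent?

44%

G=11, C=5, A=13, T=7
G+C = 11 + 5 = 16 out of 36 bases
%GC = 16/36 × 100 = 44.44% ≈ 44%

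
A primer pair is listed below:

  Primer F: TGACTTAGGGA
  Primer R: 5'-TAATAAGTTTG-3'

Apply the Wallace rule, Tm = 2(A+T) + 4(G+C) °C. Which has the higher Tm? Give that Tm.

Primer F: A+T=6, G+C=5 → Tm = 2(6)+4(5) = 32°C
Primer R: A+T=9, G+C=2 → Tm = 2(9)+4(2) = 26°C
32°C vs 26°C → primer F is higher.

Primer F, 32°C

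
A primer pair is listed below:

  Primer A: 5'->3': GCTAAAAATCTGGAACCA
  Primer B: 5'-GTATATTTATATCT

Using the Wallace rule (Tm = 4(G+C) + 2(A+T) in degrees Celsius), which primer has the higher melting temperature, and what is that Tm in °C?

Primer A, 50°C

Primer A: A+T=11, G+C=7 → Tm = 2(11)+4(7) = 50°C
Primer B: A+T=12, G+C=2 → Tm = 2(12)+4(2) = 32°C
50°C vs 32°C → primer A is higher.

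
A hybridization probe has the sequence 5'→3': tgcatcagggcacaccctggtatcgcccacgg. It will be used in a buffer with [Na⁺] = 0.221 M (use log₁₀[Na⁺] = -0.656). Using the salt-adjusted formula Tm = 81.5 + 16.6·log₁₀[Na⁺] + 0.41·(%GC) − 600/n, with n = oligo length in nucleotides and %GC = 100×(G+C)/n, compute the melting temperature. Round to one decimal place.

Length n = 32. Scanning the sequence gives T=5, G=9, A=6, C=12.
G+C = 21, so %GC = 21/32 × 100 = 65.625%
Salt term: 16.6 × (-0.656) = -10.89
GC term: 0.41 × 65.625 = 26.906; length term: −600/32 = −18.75
Tm = 81.5 + (-10.89) + 26.906 − 18.75 = 78.766 → 78.8°C

78.8°C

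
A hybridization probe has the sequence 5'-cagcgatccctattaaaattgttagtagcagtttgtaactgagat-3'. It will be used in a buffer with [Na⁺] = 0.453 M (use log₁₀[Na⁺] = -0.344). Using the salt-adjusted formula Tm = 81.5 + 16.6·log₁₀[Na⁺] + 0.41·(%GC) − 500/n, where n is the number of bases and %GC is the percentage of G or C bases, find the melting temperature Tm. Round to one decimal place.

Length n = 45. Counting bases: C=7, T=15, G=9, A=14
G+C = 16, so %GC = 16/45 × 100 = 35.556%
Salt term: 16.6 × (-0.344) = -5.71
GC term: 0.41 × 35.556 = 14.578; length term: −500/45 = −11.111
Tm = 81.5 + (-5.71) + 14.578 − 11.111 = 79.257 → 79.3°C

79.3°C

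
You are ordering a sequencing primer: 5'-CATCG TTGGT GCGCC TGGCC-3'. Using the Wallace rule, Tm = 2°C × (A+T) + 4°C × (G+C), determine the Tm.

68°C

C=7, T=5, G=7, A=1
So N_AT = 6 and N_GC = 14.
Tm = 2(6) + 4(14) = 12 + 56 = 68°C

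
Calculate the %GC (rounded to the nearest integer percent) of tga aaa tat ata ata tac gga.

19%

Base counts: A=11, G=3, T=6, C=1
G+C = 3 + 1 = 4 out of 21 bases
%GC = 4/21 × 100 = 19.05% ≈ 19%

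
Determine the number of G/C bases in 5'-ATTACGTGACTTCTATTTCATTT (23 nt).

A=5, G=2, T=12, C=4
Total G or C: 2 + 4 = 6

6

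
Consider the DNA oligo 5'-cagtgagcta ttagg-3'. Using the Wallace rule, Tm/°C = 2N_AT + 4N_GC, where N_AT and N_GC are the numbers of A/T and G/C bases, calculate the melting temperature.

G=5, C=2, T=4, A=4
A+T = 8, G+C = 7
Tm = 2(8) + 4(7) = 16 + 28 = 44°C

44°C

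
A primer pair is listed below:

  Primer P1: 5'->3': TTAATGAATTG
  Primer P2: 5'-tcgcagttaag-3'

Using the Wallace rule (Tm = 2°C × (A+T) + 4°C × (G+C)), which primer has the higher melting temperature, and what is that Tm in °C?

Primer P2, 32°C

Primer P1: A+T=9, G+C=2 → Tm = 2(9)+4(2) = 26°C
Primer P2: A+T=6, G+C=5 → Tm = 2(6)+4(5) = 32°C
26°C vs 32°C → primer P2 is higher.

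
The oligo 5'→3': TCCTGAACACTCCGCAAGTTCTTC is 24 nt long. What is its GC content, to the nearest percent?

50%

Scanning the sequence gives C=9, A=5, G=3, T=7.
G+C = 3 + 9 = 12 out of 24 bases
%GC = 12/24 × 100 = 50% ≈ 50%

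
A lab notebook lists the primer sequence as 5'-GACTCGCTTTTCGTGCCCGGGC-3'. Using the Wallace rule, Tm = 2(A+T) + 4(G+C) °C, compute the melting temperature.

74°C

C=8, G=7, A=1, T=6
A+T = 7, G+C = 15
Tm = 2(7) + 4(15) = 14 + 60 = 74°C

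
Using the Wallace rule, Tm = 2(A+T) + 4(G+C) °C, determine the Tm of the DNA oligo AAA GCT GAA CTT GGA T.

44°C

Base counts: T=4, C=2, G=4, A=6
AT pairs contribute 10, GC pairs contribute 6.
Tm = 2(10) + 4(6) = 20 + 24 = 44°C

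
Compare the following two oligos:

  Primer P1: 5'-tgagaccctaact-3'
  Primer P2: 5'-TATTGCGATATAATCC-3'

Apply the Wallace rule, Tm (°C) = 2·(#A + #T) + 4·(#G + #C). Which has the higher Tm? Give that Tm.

Primer P2, 42°C

Primer P1: A+T=7, G+C=6 → Tm = 2(7)+4(6) = 38°C
Primer P2: A+T=11, G+C=5 → Tm = 2(11)+4(5) = 42°C
38°C vs 42°C → primer P2 is higher.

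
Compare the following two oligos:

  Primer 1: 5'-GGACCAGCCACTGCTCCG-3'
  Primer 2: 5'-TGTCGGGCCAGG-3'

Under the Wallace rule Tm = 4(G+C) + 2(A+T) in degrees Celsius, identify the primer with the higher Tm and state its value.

Primer 1, 62°C

Primer 1: A+T=5, G+C=13 → Tm = 2(5)+4(13) = 62°C
Primer 2: A+T=3, G+C=9 → Tm = 2(3)+4(9) = 42°C
62°C vs 42°C → primer 1 is higher.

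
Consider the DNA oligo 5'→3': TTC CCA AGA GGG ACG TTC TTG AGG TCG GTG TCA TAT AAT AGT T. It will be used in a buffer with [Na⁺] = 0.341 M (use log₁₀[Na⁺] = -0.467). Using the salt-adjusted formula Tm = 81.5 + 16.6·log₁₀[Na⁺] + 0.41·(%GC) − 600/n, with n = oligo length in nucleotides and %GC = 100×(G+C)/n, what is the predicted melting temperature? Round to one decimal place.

Length n = 43. Counting bases: C=7, A=10, G=12, T=14
G+C = 19, so %GC = 19/43 × 100 = 44.186%
Salt term: 16.6 × (-0.467) = -7.752
GC term: 0.41 × 44.186 = 18.116; length term: −600/43 = −13.953
Tm = 81.5 + (-7.752) + 18.116 − 13.953 = 77.911 → 77.9°C

77.9°C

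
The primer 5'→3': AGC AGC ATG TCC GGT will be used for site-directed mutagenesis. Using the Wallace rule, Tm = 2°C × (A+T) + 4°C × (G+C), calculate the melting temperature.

48°C

Base counts: T=3, C=4, G=5, A=3
So N_AT = 6 and N_GC = 9.
Tm = 4·9 + 2·6 = 36 + 12 = 48°C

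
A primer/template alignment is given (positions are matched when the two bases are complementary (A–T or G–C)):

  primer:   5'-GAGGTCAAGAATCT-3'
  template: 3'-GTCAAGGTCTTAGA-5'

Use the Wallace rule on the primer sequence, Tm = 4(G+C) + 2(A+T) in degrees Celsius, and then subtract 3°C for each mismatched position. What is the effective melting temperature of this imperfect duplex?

Primer base counts: A=5, T=3, G=4, C=2 → A+T=8, G+C=6
Perfect-match Tm = 2(8) + 4(6) = 16 + 24 = 40°C
Mismatches (positions where the bases are not complementary): 3 (at positions 1, 4, 7)
Effective Tm = 40 − 3×3 = 40 − 9 = 31°C

31°C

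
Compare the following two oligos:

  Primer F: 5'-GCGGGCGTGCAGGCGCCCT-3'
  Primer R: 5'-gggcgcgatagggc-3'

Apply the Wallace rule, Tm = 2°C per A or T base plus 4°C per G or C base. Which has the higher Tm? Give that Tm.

Primer F, 70°C

Primer F: A+T=3, G+C=16 → Tm = 2(3)+4(16) = 70°C
Primer R: A+T=3, G+C=11 → Tm = 2(3)+4(11) = 50°C
70°C vs 50°C → primer F is higher.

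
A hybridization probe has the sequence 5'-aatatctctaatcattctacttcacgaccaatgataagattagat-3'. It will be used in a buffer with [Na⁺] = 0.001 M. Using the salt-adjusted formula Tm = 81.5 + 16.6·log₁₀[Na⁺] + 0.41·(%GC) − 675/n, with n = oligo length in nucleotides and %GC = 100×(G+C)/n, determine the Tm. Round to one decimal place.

28.5°C

Length n = 45. Base counts: A=17, C=9, G=4, T=15
G+C = 13, so %GC = 13/45 × 100 = 28.889%
Salt term: 16.6 × (-3) = -49.8
GC term: 0.41 × 28.889 = 11.844; length term: −675/45 = −15
Tm = 81.5 + (-49.8) + 11.844 − 15 = 28.544 → 28.5°C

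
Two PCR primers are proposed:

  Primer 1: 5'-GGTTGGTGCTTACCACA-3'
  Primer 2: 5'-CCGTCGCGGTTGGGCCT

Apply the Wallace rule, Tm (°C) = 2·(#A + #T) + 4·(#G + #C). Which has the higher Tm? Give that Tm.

Primer 1: A+T=8, G+C=9 → Tm = 2(8)+4(9) = 52°C
Primer 2: A+T=4, G+C=13 → Tm = 2(4)+4(13) = 60°C
52°C vs 60°C → primer 2 is higher.

Primer 2, 60°C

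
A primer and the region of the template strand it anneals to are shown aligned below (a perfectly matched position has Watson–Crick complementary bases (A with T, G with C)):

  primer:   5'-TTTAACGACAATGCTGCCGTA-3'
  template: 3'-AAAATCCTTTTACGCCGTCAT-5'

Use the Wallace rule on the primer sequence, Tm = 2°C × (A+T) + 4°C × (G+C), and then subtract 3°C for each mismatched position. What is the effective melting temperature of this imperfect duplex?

Primer base counts: A=6, T=6, G=4, C=5 → A+T=12, G+C=9
Perfect-match Tm = 2(12) + 4(9) = 24 + 36 = 60°C
Mismatches (positions where the bases are not complementary): 5 (at positions 4, 6, 9, 15, 18)
Effective Tm = 60 − 5×3 = 60 − 15 = 45°C

45°C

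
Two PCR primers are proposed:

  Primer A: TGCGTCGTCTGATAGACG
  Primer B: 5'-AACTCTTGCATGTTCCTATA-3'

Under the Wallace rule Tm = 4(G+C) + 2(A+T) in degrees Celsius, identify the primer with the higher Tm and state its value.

Primer A, 56°C

Primer A: A+T=8, G+C=10 → Tm = 2(8)+4(10) = 56°C
Primer B: A+T=13, G+C=7 → Tm = 2(13)+4(7) = 54°C
56°C vs 54°C → primer A is higher.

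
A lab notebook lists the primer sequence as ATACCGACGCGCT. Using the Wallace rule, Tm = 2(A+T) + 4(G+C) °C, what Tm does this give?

42°C

Scanning the sequence gives A=3, T=2, G=3, C=5.
AT pairs contribute 5, GC pairs contribute 8.
Tm = 2(5) + 4(8) = 10 + 32 = 42°C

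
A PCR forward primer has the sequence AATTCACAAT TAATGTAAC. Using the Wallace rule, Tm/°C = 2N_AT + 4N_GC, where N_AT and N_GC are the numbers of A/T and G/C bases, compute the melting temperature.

46°C

Counting bases: G=1, T=6, A=9, C=3
AT pairs contribute 15, GC pairs contribute 4.
Tm = 2(15) + 4(4) = 30 + 16 = 46°C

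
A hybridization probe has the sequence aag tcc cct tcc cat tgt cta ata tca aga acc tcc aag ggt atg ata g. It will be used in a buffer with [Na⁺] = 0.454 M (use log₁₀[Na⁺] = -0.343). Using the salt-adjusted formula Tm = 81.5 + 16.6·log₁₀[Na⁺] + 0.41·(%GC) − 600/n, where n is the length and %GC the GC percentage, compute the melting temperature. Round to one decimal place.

Length n = 49. A=15, G=8, T=13, C=13
G+C = 21, so %GC = 21/49 × 100 = 42.857%
Salt term: 16.6 × (-0.343) = -5.694
GC term: 0.41 × 42.857 = 17.571; length term: −600/49 = −12.245
Tm = 81.5 + (-5.694) + 17.571 − 12.245 = 81.132 → 81.1°C

81.1°C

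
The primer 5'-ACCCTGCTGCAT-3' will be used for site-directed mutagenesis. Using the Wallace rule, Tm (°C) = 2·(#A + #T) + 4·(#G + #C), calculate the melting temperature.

38°C

Scanning the sequence gives A=2, T=3, G=2, C=5.
AT pairs contribute 5, GC pairs contribute 7.
Tm = 4·7 + 2·5 = 28 + 10 = 38°C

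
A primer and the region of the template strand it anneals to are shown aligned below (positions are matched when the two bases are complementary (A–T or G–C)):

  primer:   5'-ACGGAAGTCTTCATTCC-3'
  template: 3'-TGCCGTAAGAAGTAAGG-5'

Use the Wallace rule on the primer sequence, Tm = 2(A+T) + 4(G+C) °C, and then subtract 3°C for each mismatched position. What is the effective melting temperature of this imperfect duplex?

Primer base counts: A=4, T=5, G=3, C=5 → A+T=9, G+C=8
Perfect-match Tm = 2(9) + 4(8) = 18 + 32 = 50°C
Mismatches (positions where the bases are not complementary): 2 (at positions 5, 7)
Effective Tm = 50 − 2×3 = 50 − 6 = 44°C

44°C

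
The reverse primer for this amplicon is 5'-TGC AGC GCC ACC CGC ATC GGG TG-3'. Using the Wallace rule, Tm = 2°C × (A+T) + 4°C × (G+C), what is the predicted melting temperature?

80°C

Base counts: T=3, A=3, C=9, G=8
AT pairs contribute 6, GC pairs contribute 17.
Tm = 4·17 + 2·6 = 68 + 12 = 80°C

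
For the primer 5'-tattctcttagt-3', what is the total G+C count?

3

Scanning the sequence gives A=2, T=7, C=2, G=1.
G+C = 1 + 2 = 3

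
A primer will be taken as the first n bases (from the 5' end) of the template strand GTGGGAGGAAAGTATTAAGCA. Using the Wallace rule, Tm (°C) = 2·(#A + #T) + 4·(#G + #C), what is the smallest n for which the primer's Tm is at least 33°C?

n = 11

First 10 bases: GTGGGAGGAA → Tm = 32°C (< 33°C)
First 11 bases: GTGGGAGGAAA → Tm = 34°C (≥ 33°C)
Each additional base adds 2°C (A/T) or 4°C (G/C), so Tm is non-decreasing in n; n = 11 is the first length to reach 33°C.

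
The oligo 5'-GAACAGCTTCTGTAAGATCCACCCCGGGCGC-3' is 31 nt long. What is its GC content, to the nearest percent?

Counting bases: A=7, G=8, C=11, T=5
G+C = 8 + 11 = 19 out of 31 bases
%GC = 19/31 × 100 = 61.29% ≈ 61%

61%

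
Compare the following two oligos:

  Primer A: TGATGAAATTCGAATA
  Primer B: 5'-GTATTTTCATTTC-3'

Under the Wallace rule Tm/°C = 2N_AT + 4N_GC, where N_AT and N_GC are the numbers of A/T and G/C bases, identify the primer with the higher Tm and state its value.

Primer A: A+T=12, G+C=4 → Tm = 2(12)+4(4) = 40°C
Primer B: A+T=10, G+C=3 → Tm = 2(10)+4(3) = 32°C
40°C vs 32°C → primer A is higher.

Primer A, 40°C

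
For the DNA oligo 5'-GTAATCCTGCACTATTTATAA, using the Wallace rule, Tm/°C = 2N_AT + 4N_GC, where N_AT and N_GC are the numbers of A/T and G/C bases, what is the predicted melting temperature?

54°C

Base counts: C=4, T=8, G=2, A=7
AT pairs contribute 15, GC pairs contribute 6.
Tm = 2×15 + 4×6 = 54°C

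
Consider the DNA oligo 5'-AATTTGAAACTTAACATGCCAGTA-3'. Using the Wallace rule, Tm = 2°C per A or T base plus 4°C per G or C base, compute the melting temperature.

62°C

Counting bases: G=3, T=7, C=4, A=10
So N_AT = 17 and N_GC = 7.
Tm = 2(17) + 4(7) = 34 + 28 = 62°C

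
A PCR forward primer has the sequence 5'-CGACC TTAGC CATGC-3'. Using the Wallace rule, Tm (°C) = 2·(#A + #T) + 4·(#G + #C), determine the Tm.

T=3, A=3, C=6, G=3
AT pairs contribute 6, GC pairs contribute 9.
Tm = 2(6) + 4(9) = 12 + 36 = 48°C

48°C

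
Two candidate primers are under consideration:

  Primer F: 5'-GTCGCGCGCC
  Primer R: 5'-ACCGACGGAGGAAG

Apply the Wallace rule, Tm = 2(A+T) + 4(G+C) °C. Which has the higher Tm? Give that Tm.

Primer R, 46°C

Primer F: A+T=1, G+C=9 → Tm = 2(1)+4(9) = 38°C
Primer R: A+T=5, G+C=9 → Tm = 2(5)+4(9) = 46°C
38°C vs 46°C → primer R is higher.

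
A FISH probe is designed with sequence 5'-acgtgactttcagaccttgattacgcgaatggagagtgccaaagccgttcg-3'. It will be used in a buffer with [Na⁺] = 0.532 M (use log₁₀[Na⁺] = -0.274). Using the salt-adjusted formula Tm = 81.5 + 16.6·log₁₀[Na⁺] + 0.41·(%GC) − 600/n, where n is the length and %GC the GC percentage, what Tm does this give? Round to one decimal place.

Length n = 51. G=14, C=12, T=12, A=13
G+C = 26, so %GC = 26/51 × 100 = 50.98%
Salt term: 16.6 × (-0.274) = -4.548
GC term: 0.41 × 50.98 = 20.902; length term: −600/51 = −11.765
Tm = 81.5 + (-4.548) + 20.902 − 11.765 = 86.089 → 86.1°C

86.1°C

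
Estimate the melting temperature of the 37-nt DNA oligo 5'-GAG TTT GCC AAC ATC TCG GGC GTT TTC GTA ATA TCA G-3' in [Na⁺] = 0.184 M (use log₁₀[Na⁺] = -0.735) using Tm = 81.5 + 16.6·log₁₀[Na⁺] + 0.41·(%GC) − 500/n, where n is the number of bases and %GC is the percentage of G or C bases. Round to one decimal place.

Length n = 37. Scanning the sequence gives G=9, T=12, A=8, C=8.
G+C = 17, so %GC = 17/37 × 100 = 45.946%
Salt term: 16.6 × (-0.735) = -12.201
GC term: 0.41 × 45.946 = 18.838; length term: −500/37 = −13.514
Tm = 81.5 + (-12.201) + 18.838 − 13.514 = 74.623 → 74.6°C

74.6°C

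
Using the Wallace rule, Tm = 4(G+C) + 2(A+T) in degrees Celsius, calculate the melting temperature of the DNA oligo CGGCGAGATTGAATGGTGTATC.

Counting bases: C=3, A=5, G=8, T=6
So N_AT = 11 and N_GC = 11.
Tm = 4·11 + 2·11 = 44 + 22 = 66°C

66°C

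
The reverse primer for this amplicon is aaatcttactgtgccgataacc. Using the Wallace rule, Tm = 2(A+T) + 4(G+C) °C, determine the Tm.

62°C

A=7, C=6, T=6, G=3
So N_AT = 13 and N_GC = 9.
Tm = 2×13 + 4×9 = 62°C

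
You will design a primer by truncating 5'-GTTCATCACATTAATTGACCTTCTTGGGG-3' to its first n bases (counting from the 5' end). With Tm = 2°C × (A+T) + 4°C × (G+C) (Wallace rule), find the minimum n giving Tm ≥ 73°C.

n = 27

First 26 bases: GTTCATCACATTAATTGACCTTCTTG → Tm = 70°C (< 73°C)
First 27 bases: GTTCATCACATTAATTGACCTTCTTGG → Tm = 74°C (≥ 73°C)
Each additional base adds 2°C (A/T) or 4°C (G/C), so Tm is non-decreasing in n; n = 27 is the first length to reach 73°C.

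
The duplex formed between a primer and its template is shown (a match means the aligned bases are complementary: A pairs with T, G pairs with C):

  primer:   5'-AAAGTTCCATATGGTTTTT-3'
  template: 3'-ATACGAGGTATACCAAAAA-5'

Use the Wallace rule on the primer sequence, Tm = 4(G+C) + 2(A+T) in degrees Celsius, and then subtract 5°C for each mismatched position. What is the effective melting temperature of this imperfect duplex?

Primer base counts: A=5, T=9, G=3, C=2 → A+T=14, G+C=5
Perfect-match Tm = 2(14) + 4(5) = 28 + 20 = 48°C
Mismatches (positions where the bases are not complementary): 3 (at positions 1, 3, 5)
Effective Tm = 48 − 3×5 = 48 − 15 = 33°C

33°C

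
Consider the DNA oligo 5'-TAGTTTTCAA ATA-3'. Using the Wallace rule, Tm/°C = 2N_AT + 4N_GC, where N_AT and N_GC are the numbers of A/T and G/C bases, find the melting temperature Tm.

30°C

Scanning the sequence gives T=6, A=5, G=1, C=1.
A+T = 11, G+C = 2
Tm = 2×11 + 4×2 = 30°C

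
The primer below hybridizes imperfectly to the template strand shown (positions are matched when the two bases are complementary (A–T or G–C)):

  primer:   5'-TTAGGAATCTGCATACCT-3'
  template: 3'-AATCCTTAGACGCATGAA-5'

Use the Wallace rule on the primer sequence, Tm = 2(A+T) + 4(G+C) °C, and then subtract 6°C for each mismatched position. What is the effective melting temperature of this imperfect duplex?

38°C

Primer base counts: A=5, T=6, G=3, C=4 → A+T=11, G+C=7
Perfect-match Tm = 2(11) + 4(7) = 22 + 28 = 50°C
Mismatches (positions where the bases are not complementary): 2 (at positions 13, 17)
Effective Tm = 50 − 2×6 = 50 − 12 = 38°C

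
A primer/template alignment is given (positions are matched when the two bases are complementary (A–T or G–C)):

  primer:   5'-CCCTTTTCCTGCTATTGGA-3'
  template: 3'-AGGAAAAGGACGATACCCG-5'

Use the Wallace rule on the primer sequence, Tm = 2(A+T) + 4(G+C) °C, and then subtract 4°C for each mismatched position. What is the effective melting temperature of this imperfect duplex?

44°C

Primer base counts: A=2, T=8, G=3, C=6 → A+T=10, G+C=9
Perfect-match Tm = 2(10) + 4(9) = 20 + 36 = 56°C
Mismatches (positions where the bases are not complementary): 3 (at positions 1, 16, 19)
Effective Tm = 56 − 3×4 = 56 − 12 = 44°C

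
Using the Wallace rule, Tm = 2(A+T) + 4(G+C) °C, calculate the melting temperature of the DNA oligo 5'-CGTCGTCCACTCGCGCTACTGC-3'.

G=5, A=2, C=10, T=5
So N_AT = 7 and N_GC = 15.
Tm = 2×7 + 4×15 = 74°C

74°C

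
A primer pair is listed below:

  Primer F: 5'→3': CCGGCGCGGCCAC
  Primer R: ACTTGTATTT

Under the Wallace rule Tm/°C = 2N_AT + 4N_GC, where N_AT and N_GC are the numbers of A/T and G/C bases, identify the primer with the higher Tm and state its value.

Primer F: A+T=1, G+C=12 → Tm = 2(1)+4(12) = 50°C
Primer R: A+T=8, G+C=2 → Tm = 2(8)+4(2) = 24°C
50°C vs 24°C → primer F is higher.

Primer F, 50°C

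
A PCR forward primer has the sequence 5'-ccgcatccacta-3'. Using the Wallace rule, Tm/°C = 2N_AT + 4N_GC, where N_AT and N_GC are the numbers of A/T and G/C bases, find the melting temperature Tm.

38°C

T=2, A=3, G=1, C=6
So N_AT = 5 and N_GC = 7.
Tm = 4·7 + 2·5 = 28 + 10 = 38°C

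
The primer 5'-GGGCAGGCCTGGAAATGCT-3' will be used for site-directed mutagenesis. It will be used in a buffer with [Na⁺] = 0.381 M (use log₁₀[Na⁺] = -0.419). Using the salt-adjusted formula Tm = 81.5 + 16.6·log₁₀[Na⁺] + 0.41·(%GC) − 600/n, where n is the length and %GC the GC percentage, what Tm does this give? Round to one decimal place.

68.9°C

Length n = 19. Counting bases: T=3, G=8, C=4, A=4
G+C = 12, so %GC = 12/19 × 100 = 63.158%
Salt term: 16.6 × (-0.419) = -6.955
GC term: 0.41 × 63.158 = 25.895; length term: −600/19 = −31.579
Tm = 81.5 + (-6.955) + 25.895 − 31.579 = 68.861 → 68.9°C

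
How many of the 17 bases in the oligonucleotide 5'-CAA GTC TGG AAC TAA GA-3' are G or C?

Base counts: G=4, A=7, T=3, C=3
G+C = 4 + 3 = 7

7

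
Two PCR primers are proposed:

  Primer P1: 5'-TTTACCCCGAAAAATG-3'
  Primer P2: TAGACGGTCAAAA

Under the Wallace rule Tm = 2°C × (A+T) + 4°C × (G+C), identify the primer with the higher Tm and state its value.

Primer P1: A+T=10, G+C=6 → Tm = 2(10)+4(6) = 44°C
Primer P2: A+T=8, G+C=5 → Tm = 2(8)+4(5) = 36°C
44°C vs 36°C → primer P1 is higher.

Primer P1, 44°C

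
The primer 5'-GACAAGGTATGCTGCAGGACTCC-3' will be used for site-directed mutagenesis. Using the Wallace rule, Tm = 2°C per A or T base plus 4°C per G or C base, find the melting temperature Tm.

72°C

G=7, T=4, C=6, A=6
AT pairs contribute 10, GC pairs contribute 13.
Tm = 2(10) + 4(13) = 20 + 52 = 72°C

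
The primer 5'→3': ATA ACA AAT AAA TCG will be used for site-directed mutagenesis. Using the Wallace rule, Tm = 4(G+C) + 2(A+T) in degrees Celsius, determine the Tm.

Counting bases: A=9, G=1, C=2, T=3
A+T = 12, G+C = 3
Tm = 2×12 + 4×3 = 36°C

36°C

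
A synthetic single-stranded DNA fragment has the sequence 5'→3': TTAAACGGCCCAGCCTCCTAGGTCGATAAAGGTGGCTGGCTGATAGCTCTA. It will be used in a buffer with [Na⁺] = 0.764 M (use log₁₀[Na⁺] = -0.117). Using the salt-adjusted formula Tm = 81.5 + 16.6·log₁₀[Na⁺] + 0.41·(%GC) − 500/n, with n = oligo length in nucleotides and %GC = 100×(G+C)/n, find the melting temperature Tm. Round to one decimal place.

Length n = 51. Base counts: C=13, A=12, G=14, T=12
G+C = 27, so %GC = 27/51 × 100 = 52.941%
Salt term: 16.6 × (-0.117) = -1.942
GC term: 0.41 × 52.941 = 21.706; length term: −500/51 = −9.804
Tm = 81.5 + (-1.942) + 21.706 − 9.804 = 91.46 → 91.5°C

91.5°C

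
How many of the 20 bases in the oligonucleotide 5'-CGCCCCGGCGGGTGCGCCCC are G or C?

G=8, C=11, A=0, T=1
Total G or C: 8 + 11 = 19

19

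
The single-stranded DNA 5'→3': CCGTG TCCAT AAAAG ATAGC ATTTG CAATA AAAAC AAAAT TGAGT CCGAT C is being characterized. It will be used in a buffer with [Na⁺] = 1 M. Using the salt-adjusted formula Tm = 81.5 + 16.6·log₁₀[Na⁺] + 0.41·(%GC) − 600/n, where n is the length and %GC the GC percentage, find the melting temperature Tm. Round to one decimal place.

84.2°C

Length n = 51. Counting bases: G=8, T=12, A=21, C=10
G+C = 18, so %GC = 18/51 × 100 = 35.294%
Salt term: 16.6 × (0) = 0
GC term: 0.41 × 35.294 = 14.471; length term: −600/51 = −11.765
Tm = 81.5 + (0) + 14.471 − 11.765 = 84.206 → 84.2°C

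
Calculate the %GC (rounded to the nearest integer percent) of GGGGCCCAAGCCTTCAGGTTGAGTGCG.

67%

C=7, G=11, T=5, A=4
G+C = 11 + 7 = 18 out of 27 bases
%GC = 18/27 × 100 = 66.67% ≈ 67%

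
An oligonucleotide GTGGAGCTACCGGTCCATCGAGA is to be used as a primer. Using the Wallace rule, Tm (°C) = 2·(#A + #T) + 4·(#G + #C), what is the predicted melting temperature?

Scanning the sequence gives A=5, T=4, C=6, G=8.
A+T = 9, G+C = 14
Tm = 4·14 + 2·9 = 56 + 18 = 74°C

74°C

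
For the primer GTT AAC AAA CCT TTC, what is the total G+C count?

5

Counting bases: A=5, G=1, T=5, C=4
Total G or C: 1 + 4 = 5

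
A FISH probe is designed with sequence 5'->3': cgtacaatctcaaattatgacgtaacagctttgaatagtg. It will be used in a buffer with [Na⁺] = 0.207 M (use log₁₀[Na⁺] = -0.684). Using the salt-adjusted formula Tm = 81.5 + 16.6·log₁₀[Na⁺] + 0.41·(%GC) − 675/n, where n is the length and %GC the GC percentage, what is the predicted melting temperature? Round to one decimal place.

Length n = 40. Base counts: G=7, C=7, A=14, T=12
G+C = 14, so %GC = 14/40 × 100 = 35%
Salt term: 16.6 × (-0.684) = -11.354
GC term: 0.41 × 35 = 14.35; length term: −675/40 = −16.875
Tm = 81.5 + (-11.354) + 14.35 − 16.875 = 67.621 → 67.6°C

67.6°C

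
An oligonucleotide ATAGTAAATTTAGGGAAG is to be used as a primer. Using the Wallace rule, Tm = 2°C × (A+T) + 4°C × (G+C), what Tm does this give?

Counting bases: C=0, T=5, A=8, G=5
So N_AT = 13 and N_GC = 5.
Tm = 4·5 + 2·13 = 20 + 26 = 46°C

46°C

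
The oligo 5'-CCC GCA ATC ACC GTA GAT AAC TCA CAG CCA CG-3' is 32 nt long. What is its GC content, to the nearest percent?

56%

Base counts: A=10, G=5, C=13, T=4
G+C = 5 + 13 = 18 out of 32 bases
%GC = 18/32 × 100 = 56.25% ≈ 56%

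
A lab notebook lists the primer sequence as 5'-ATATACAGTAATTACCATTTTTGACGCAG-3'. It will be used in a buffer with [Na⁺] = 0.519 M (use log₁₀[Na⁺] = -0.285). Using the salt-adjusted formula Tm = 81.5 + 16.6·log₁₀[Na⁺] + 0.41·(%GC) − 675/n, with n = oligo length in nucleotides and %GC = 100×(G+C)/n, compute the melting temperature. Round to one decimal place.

66.2°C

Length n = 29. Base counts: T=10, C=5, G=4, A=10
G+C = 9, so %GC = 9/29 × 100 = 31.034%
Salt term: 16.6 × (-0.285) = -4.731
GC term: 0.41 × 31.034 = 12.724; length term: −675/29 = −23.276
Tm = 81.5 + (-4.731) + 12.724 − 23.276 = 66.217 → 66.2°C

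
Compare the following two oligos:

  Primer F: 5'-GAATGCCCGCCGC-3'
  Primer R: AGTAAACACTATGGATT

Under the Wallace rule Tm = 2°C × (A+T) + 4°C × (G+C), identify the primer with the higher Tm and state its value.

Primer F: A+T=3, G+C=10 → Tm = 2(3)+4(10) = 46°C
Primer R: A+T=12, G+C=5 → Tm = 2(12)+4(5) = 44°C
46°C vs 44°C → primer F is higher.

Primer F, 46°C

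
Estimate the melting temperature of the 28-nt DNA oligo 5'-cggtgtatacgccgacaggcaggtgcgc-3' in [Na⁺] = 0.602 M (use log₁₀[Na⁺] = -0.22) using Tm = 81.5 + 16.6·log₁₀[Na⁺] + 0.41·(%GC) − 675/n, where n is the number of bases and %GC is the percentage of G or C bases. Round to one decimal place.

Length n = 28. Counting bases: T=4, C=8, G=11, A=5
G+C = 19, so %GC = 19/28 × 100 = 67.857%
Salt term: 16.6 × (-0.22) = -3.652
GC term: 0.41 × 67.857 = 27.821; length term: −675/28 = −24.107
Tm = 81.5 + (-3.652) + 27.821 − 24.107 = 81.562 → 81.6°C

81.6°C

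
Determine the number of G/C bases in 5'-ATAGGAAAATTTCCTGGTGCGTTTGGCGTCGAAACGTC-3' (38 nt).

Scanning the sequence gives T=11, G=11, A=9, C=7.
Total G or C: 11 + 7 = 18

18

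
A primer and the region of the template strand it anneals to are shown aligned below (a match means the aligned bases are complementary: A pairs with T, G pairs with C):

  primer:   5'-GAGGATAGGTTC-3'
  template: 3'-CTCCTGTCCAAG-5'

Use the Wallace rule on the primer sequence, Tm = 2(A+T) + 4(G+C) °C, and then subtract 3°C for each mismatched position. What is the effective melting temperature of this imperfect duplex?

33°C

Primer base counts: A=3, T=3, G=5, C=1 → A+T=6, G+C=6
Perfect-match Tm = 2(6) + 4(6) = 12 + 24 = 36°C
Mismatches (positions where the bases are not complementary): 1 (at position 6)
Effective Tm = 36 − 1×3 = 36 − 3 = 33°C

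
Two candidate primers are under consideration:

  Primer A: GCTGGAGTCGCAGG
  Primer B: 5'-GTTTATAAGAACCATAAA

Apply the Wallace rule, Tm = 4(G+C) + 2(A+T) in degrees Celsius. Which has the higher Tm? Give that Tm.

Primer A: A+T=4, G+C=10 → Tm = 2(4)+4(10) = 48°C
Primer B: A+T=14, G+C=4 → Tm = 2(14)+4(4) = 44°C
48°C vs 44°C → primer A is higher.

Primer A, 48°C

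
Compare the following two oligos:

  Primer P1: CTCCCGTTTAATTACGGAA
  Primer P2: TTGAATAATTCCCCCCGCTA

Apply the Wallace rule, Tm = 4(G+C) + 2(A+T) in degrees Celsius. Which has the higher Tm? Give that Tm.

Primer P2, 58°C

Primer P1: A+T=11, G+C=8 → Tm = 2(11)+4(8) = 54°C
Primer P2: A+T=11, G+C=9 → Tm = 2(11)+4(9) = 58°C
54°C vs 58°C → primer P2 is higher.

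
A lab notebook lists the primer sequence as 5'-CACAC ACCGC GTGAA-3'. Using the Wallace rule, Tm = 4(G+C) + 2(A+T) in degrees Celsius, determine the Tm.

Scanning the sequence gives A=5, G=3, C=6, T=1.
A+T = 6, G+C = 9
Tm = 4·9 + 2·6 = 36 + 12 = 48°C

48°C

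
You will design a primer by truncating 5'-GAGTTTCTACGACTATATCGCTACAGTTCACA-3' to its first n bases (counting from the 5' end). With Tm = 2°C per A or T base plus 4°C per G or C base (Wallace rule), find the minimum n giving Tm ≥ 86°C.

n = 31

First 30 bases: GAGTTTCTACGACTATATCGCTACAGTTCA → Tm = 84°C (< 86°C)
First 31 bases: GAGTTTCTACGACTATATCGCTACAGTTCAC → Tm = 88°C (≥ 86°C)
Each additional base adds 2°C (A/T) or 4°C (G/C), so Tm is non-decreasing in n; n = 31 is the first length to reach 86°C.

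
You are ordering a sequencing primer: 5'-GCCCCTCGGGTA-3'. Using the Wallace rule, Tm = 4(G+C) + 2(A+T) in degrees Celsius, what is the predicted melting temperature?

Base counts: C=5, A=1, G=4, T=2
A+T = 3, G+C = 9
Tm = 2×3 + 4×9 = 42°C

42°C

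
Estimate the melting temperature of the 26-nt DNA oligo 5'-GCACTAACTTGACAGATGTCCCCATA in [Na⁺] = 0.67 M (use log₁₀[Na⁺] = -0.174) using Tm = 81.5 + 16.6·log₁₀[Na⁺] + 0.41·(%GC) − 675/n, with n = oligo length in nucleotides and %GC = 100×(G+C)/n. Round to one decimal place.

Length n = 26. Counting bases: C=8, A=8, T=6, G=4
G+C = 12, so %GC = 12/26 × 100 = 46.154%
Salt term: 16.6 × (-0.174) = -2.888
GC term: 0.41 × 46.154 = 18.923; length term: −675/26 = −25.962
Tm = 81.5 + (-2.888) + 18.923 − 25.962 = 71.573 → 71.6°C

71.6°C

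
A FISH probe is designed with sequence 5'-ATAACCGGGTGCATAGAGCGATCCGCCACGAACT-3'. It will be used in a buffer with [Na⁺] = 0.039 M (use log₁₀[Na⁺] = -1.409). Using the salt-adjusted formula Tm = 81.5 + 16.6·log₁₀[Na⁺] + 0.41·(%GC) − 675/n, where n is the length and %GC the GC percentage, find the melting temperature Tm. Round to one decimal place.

61.2°C

Length n = 34. Base counts: C=10, G=9, T=5, A=10
G+C = 19, so %GC = 19/34 × 100 = 55.882%
Salt term: 16.6 × (-1.409) = -23.389
GC term: 0.41 × 55.882 = 22.912; length term: −675/34 = −19.853
Tm = 81.5 + (-23.389) + 22.912 − 19.853 = 61.17 → 61.2°C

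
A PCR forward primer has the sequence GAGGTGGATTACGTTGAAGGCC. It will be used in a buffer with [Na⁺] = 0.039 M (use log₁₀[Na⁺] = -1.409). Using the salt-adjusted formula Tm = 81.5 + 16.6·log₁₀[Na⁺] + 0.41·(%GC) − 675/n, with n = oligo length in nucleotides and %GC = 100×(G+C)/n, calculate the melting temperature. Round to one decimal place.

Length n = 22. Counting bases: A=5, C=3, G=9, T=5
G+C = 12, so %GC = 12/22 × 100 = 54.545%
Salt term: 16.6 × (-1.409) = -23.389
GC term: 0.41 × 54.545 = 22.363; length term: −675/22 = −30.682
Tm = 81.5 + (-23.389) + 22.363 − 30.682 = 49.792 → 49.8°C

49.8°C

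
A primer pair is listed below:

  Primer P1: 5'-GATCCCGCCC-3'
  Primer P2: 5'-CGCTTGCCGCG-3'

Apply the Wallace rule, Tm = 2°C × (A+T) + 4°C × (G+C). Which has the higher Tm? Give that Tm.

Primer P2, 40°C

Primer P1: A+T=2, G+C=8 → Tm = 2(2)+4(8) = 36°C
Primer P2: A+T=2, G+C=9 → Tm = 2(2)+4(9) = 40°C
36°C vs 40°C → primer P2 is higher.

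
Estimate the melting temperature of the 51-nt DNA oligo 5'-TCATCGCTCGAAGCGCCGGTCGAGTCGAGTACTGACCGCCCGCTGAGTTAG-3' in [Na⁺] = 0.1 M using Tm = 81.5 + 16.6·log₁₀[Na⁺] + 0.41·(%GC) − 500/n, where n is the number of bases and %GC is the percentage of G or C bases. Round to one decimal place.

80.8°C

Length n = 51. G=16, C=16, T=10, A=9
G+C = 32, so %GC = 32/51 × 100 = 62.745%
Salt term: 16.6 × (-1) = -16.6
GC term: 0.41 × 62.745 = 25.725; length term: −500/51 = −9.804
Tm = 81.5 + (-16.6) + 25.725 − 9.804 = 80.821 → 80.8°C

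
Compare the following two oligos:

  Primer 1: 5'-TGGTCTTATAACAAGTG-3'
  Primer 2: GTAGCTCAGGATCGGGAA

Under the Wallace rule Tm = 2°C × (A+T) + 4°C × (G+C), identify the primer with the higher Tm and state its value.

Primer 2, 56°C

Primer 1: A+T=11, G+C=6 → Tm = 2(11)+4(6) = 46°C
Primer 2: A+T=8, G+C=10 → Tm = 2(8)+4(10) = 56°C
46°C vs 56°C → primer 2 is higher.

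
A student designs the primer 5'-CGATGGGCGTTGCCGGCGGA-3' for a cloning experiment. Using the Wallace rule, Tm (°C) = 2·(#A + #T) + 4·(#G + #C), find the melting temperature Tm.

Scanning the sequence gives C=5, T=3, A=2, G=10.
So N_AT = 5 and N_GC = 15.
Tm = 2×5 + 4×15 = 70°C

70°C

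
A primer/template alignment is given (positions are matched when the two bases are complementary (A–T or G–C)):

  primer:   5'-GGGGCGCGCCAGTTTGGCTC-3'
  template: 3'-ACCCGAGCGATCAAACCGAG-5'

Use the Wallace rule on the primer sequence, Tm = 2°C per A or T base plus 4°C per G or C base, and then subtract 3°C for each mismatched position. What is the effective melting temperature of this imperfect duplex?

Primer base counts: A=1, T=4, G=9, C=6 → A+T=5, G+C=15
Perfect-match Tm = 2(5) + 4(15) = 10 + 60 = 70°C
Mismatches (positions where the bases are not complementary): 3 (at positions 1, 6, 10)
Effective Tm = 70 − 3×3 = 70 − 9 = 61°C

61°C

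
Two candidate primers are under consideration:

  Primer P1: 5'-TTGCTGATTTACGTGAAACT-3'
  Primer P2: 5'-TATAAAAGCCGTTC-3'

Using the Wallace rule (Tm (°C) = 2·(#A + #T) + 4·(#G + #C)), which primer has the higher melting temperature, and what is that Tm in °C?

Primer P1: A+T=13, G+C=7 → Tm = 2(13)+4(7) = 54°C
Primer P2: A+T=9, G+C=5 → Tm = 2(9)+4(5) = 38°C
54°C vs 38°C → primer P1 is higher.

Primer P1, 54°C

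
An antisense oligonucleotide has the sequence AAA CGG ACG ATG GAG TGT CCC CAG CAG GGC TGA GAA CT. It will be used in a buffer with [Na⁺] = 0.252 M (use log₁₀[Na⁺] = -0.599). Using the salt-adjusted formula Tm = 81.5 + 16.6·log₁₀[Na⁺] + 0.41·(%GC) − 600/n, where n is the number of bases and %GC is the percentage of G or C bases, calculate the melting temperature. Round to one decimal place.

Length n = 38. Scanning the sequence gives A=11, T=5, C=9, G=13.
G+C = 22, so %GC = 22/38 × 100 = 57.895%
Salt term: 16.6 × (-0.599) = -9.943
GC term: 0.41 × 57.895 = 23.737; length term: −600/38 = −15.789
Tm = 81.5 + (-9.943) + 23.737 − 15.789 = 79.505 → 79.5°C

79.5°C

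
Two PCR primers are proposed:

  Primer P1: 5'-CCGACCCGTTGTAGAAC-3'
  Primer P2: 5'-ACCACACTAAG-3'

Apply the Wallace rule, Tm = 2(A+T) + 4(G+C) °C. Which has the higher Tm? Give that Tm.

Primer P1: A+T=7, G+C=10 → Tm = 2(7)+4(10) = 54°C
Primer P2: A+T=6, G+C=5 → Tm = 2(6)+4(5) = 32°C
54°C vs 32°C → primer P1 is higher.

Primer P1, 54°C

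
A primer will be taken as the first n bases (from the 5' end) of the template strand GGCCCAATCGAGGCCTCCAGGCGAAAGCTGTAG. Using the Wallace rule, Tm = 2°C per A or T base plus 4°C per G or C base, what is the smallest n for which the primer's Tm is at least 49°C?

n = 15

First 14 bases: GGCCCAATCGAGGC → Tm = 48°C (< 49°C)
First 15 bases: GGCCCAATCGAGGCC → Tm = 52°C (≥ 49°C)
Since every base adds ≥2°C, Tm only increases with n, so the threshold is first crossed at n = 15.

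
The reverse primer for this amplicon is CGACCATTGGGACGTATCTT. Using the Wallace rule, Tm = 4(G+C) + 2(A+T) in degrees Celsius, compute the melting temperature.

60°C

Counting bases: A=4, G=5, C=5, T=6
AT pairs contribute 10, GC pairs contribute 10.
Tm = 2×10 + 4×10 = 60°C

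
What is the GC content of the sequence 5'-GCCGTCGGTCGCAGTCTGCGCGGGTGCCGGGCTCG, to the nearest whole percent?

Scanning the sequence gives G=16, T=6, A=1, C=12.
G+C = 16 + 12 = 28 out of 35 bases
%GC = 28/35 × 100 = 80% ≈ 80%

80%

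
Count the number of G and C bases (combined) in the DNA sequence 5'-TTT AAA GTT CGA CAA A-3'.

Scanning the sequence gives A=7, C=2, T=5, G=2.
G+C = 2 + 2 = 4

4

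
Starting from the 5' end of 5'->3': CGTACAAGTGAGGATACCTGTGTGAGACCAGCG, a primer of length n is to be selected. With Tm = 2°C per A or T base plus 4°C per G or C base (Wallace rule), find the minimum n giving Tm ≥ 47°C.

n = 17

First 16 bases: CGTACAAGTGAGGATA → Tm = 46°C (< 47°C)
First 17 bases: CGTACAAGTGAGGATAC → Tm = 50°C (≥ 47°C)
Each additional base adds 2°C (A/T) or 4°C (G/C), so Tm is non-decreasing in n; n = 17 is the first length to reach 47°C.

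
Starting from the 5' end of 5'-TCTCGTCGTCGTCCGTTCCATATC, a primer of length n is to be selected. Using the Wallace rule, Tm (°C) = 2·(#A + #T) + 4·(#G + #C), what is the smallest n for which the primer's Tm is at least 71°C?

n = 24

First 23 bases: TCTCGTCGTCGTCCGTTCCATAT → Tm = 70°C (< 71°C)
First 24 bases: TCTCGTCGTCGTCCGTTCCATATC → Tm = 74°C (≥ 71°C)
Each additional base adds 2°C (A/T) or 4°C (G/C), so Tm is non-decreasing in n; n = 24 is the first length to reach 71°C.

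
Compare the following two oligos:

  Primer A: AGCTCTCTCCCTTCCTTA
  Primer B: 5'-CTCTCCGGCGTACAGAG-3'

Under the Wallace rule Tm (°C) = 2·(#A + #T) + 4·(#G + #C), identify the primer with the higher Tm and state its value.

Primer A: A+T=9, G+C=9 → Tm = 2(9)+4(9) = 54°C
Primer B: A+T=6, G+C=11 → Tm = 2(6)+4(11) = 56°C
54°C vs 56°C → primer B is higher.

Primer B, 56°C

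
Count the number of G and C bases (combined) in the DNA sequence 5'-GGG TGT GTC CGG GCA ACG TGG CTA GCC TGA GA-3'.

21

Counting bases: C=7, G=14, A=5, T=6
G+C = 14 + 7 = 21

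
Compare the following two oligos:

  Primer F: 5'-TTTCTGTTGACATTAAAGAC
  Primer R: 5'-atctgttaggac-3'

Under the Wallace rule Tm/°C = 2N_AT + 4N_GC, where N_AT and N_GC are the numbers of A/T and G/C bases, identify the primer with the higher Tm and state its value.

Primer F, 52°C

Primer F: A+T=14, G+C=6 → Tm = 2(14)+4(6) = 52°C
Primer R: A+T=7, G+C=5 → Tm = 2(7)+4(5) = 34°C
52°C vs 34°C → primer F is higher.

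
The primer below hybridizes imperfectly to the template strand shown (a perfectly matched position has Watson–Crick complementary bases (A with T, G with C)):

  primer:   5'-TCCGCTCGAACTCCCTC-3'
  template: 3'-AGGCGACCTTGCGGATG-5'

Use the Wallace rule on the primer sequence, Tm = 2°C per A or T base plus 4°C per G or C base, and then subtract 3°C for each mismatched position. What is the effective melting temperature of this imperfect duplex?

44°C

Primer base counts: A=2, T=4, G=2, C=9 → A+T=6, G+C=11
Perfect-match Tm = 2(6) + 4(11) = 12 + 44 = 56°C
Mismatches (positions where the bases are not complementary): 4 (at positions 7, 12, 15, 16)
Effective Tm = 56 − 4×3 = 56 − 12 = 44°C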